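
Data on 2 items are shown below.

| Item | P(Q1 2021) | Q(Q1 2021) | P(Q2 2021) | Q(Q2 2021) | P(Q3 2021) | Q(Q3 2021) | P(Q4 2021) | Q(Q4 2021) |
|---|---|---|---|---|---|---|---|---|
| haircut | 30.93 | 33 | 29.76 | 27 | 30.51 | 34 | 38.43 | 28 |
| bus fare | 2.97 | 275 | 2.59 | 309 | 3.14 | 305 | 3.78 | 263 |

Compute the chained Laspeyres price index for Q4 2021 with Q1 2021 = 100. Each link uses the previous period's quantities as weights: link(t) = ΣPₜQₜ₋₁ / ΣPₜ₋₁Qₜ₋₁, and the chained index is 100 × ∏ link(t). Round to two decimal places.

127.16

Link Q1 2021→Q2 2021:
ΣP(Q2 2021)Q(Q1 2021) = 29.76×33 + 2.59×275 = 982.08 + 712.25 = 1694.33
ΣP(Q1 2021)Q(Q1 2021) = 30.93×33 + 2.97×275 = 1020.69 + 816.75 = 1837.44
link = 1694.33/1837.44 = 0.922114
Link Q2 2021→Q3 2021:
ΣP(Q3 2021)Q(Q2 2021) = 30.51×27 + 3.14×309 = 823.77 + 970.26 = 1794.03
ΣP(Q2 2021)Q(Q2 2021) = 29.76×27 + 2.59×309 = 803.52 + 800.31 = 1603.83
link = 1794.03/1603.83 = 1.118591
Link Q3 2021→Q4 2021:
ΣP(Q4 2021)Q(Q3 2021) = 38.43×34 + 3.78×305 = 1306.62 + 1152.9 = 2459.52
ΣP(Q3 2021)Q(Q3 2021) = 30.51×34 + 3.14×305 = 1037.34 + 957.7 = 1995.04
link = 2459.52/1995.04 = 1.232817
Chained index = 100 × 0.922114 × 1.118591 × 1.232817 = 127.1613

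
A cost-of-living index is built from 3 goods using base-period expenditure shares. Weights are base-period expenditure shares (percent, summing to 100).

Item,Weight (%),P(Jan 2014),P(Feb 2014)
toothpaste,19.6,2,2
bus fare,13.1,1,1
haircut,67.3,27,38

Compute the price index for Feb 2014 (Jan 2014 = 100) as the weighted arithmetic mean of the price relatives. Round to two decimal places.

toothpaste: 19.6 × (2/2) = 19.6 × 1.000000 = 19.6000
bus fare: 13.1 × (1/1) = 13.1 × 1.000000 = 13.1000
haircut: 67.3 × (38/27) = 67.3 × 1.407407 = 94.7185
Index = Σ wᵢ·(p₁ᵢ/p₀ᵢ) = 19.6000 + 13.1000 + 94.7185 = 127.4185

127.42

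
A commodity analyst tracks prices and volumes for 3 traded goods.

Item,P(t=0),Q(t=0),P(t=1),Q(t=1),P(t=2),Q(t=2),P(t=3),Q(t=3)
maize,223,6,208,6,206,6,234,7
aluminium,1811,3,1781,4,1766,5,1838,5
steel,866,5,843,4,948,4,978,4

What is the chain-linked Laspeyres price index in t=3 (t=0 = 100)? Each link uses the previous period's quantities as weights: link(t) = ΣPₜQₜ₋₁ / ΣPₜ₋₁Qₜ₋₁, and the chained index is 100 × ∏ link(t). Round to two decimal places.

104.91

Link t=0→t=1:
ΣP(t=1)Q(t=0) = 208×6 + 1781×3 + 843×5 = 1248 + 5343 + 4215 = 10806
ΣP(t=0)Q(t=0) = 223×6 + 1811×3 + 866×5 = 1338 + 5433 + 4330 = 11101
link = 10806/11101 = 0.973426
Link t=1→t=2:
ΣP(t=2)Q(t=1) = 206×6 + 1766×4 + 948×4 = 1236 + 7064 + 3792 = 12092
ΣP(t=1)Q(t=1) = 208×6 + 1781×4 + 843×4 = 1248 + 7124 + 3372 = 11744
link = 12092/11744 = 1.029632
Link t=2→t=3:
ΣP(t=3)Q(t=2) = 234×6 + 1838×5 + 978×4 = 1404 + 9190 + 3912 = 14506
ΣP(t=2)Q(t=2) = 206×6 + 1766×5 + 948×4 = 1236 + 8830 + 3792 = 13858
link = 14506/13858 = 1.046760
Chained index = 100 × 0.973426 × 1.029632 × 1.046760 = 104.9137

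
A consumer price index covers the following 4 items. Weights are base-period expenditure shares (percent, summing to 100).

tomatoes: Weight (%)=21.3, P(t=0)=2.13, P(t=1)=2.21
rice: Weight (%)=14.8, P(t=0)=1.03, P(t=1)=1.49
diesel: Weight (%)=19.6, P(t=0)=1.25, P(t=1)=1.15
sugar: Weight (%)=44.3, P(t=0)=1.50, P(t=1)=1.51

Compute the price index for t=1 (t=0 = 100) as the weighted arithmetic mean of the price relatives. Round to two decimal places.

tomatoes: 21.3 × (2.21/2.13) = 21.3 × 1.037559 = 22.1000
rice: 14.8 × (1.49/1.03) = 14.8 × 1.446602 = 21.4097
diesel: 19.6 × (1.15/1.25) = 19.6 × 0.920000 = 18.0320
sugar: 44.3 × (1.51/1.50) = 44.3 × 1.006667 = 44.5953
Index = Σ wᵢ·(p₁ᵢ/p₀ᵢ) = 22.1000 + 21.4097 + 18.0320 + 44.5953 = 106.1370

106.14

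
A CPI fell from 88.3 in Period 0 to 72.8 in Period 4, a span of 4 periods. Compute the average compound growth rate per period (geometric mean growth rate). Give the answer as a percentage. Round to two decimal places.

Growth factor = (72.8/88.3)^(1/4) = (0.824462)^(1/4) = 0.952890
Growth rate = 0.952890 − 1 = -0.047110 = -4.7110%

-4.71%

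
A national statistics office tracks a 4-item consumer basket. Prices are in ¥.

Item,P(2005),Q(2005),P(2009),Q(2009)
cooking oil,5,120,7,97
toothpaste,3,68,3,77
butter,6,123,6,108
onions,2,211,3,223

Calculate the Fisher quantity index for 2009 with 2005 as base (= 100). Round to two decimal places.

92.19

Laspeyres component (base-period weights):
ΣP(2005)Q(2009) = 5×97 + 3×77 + 6×108 + 2×223 = 485 + 231 + 648 + 446 = 1810
ΣP(2005)Q(2005) = 5×120 + 3×68 + 6×123 + 2×211 = 600 + 204 + 738 + 422 = 1964
L = 1810 / 1964 × 100 = 92.1589
Paasche component (current-period weights):
ΣP(2009)Q(2009) = 7×97 + 3×77 + 6×108 + 3×223 = 679 + 231 + 648 + 669 = 2227
ΣP(2009)Q(2005) = 7×120 + 3×68 + 6×123 + 3×211 = 840 + 204 + 738 + 633 = 2415
P = 2227 / 2415 × 100 = 92.2153
Fisher = √(L × P) = √(92.1589 × 92.2153) = 92.1871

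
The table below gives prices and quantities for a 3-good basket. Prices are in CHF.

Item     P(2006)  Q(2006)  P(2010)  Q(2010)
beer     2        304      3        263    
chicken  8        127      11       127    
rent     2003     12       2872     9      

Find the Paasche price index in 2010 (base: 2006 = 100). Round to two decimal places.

143.26

Paasche price index uses current-period quantities as weights.
ΣP(2010)·Q(2010) = 3×263 + 11×127 + 2872×9 = 789 + 1397 + 25848 = 28034
ΣP(2006)·Q(2010) = 2×263 + 8×127 + 2003×9 = 526 + 1016 + 18027 = 19569
Index = 28034 / 19569 × 100 = 143.2572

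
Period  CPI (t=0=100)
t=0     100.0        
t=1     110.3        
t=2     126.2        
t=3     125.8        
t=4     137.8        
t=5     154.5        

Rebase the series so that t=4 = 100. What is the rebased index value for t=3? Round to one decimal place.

Rebased(t=3) = 125.8 / 137.8 × 100 = 91.2917

91.3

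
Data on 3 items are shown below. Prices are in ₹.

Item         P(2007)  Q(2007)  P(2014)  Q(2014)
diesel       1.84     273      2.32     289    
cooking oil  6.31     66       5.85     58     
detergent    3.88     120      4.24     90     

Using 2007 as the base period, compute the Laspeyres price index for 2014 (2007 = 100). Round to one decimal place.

Laspeyres price index uses base-period quantities as weights.
ΣP(2014)·Q(2007) = 2.32×273 + 5.85×66 + 4.24×120 = 633.36 + 386.1 + 508.8 = 1528.26
ΣP(2007)·Q(2007) = 1.84×273 + 6.31×66 + 3.88×120 = 502.32 + 416.46 + 465.6 = 1384.38
Index = 1528.26 / 1384.38 × 100 = 110.3931

110.4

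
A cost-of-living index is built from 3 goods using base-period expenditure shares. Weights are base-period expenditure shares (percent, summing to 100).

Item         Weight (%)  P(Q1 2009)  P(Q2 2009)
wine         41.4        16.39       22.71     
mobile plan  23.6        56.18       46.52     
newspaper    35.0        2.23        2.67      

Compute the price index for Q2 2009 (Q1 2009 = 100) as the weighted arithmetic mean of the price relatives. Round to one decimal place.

wine: 41.4 × (22.71/16.39) = 41.4 × 1.385601 = 57.3639
mobile plan: 23.6 × (46.52/56.18) = 23.6 × 0.828053 = 19.5420
newspaper: 35.0 × (2.67/2.23) = 35.0 × 1.197309 = 41.9058
Index = Σ wᵢ·(p₁ᵢ/p₀ᵢ) = 57.3639 + 19.5420 + 41.9058 = 118.8118

118.8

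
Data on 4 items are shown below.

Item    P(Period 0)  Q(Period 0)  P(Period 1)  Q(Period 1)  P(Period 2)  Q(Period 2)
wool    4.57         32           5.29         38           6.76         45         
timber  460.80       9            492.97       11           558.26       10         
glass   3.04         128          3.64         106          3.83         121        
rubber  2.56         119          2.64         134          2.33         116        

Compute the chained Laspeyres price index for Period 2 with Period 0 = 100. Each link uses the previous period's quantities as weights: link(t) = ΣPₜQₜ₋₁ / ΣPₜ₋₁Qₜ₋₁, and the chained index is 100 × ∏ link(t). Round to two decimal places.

120.77

Link Period 0→Period 1:
ΣP(Period 1)Q(Period 0) = 5.29×32 + 492.97×9 + 3.64×128 + 2.64×119 = 169.28 + 4436.73 + 465.92 + 314.16 = 5386.09
ΣP(Period 0)Q(Period 0) = 4.57×32 + 460.80×9 + 3.04×128 + 2.56×119 = 146.24 + 4147.2 + 389.12 + 304.64 = 4987.2
link = 5386.09/4987.2 = 1.079983
Link Period 1→Period 2:
ΣP(Period 2)Q(Period 1) = 6.76×38 + 558.26×11 + 3.83×106 + 2.33×134 = 256.88 + 6140.86 + 405.98 + 312.22 = 7115.94
ΣP(Period 1)Q(Period 1) = 5.29×38 + 492.97×11 + 3.64×106 + 2.64×134 = 201.02 + 5422.67 + 385.84 + 353.76 = 6363.29
link = 7115.94/6363.29 = 1.118280
Chained index = 100 × 1.079983 × 1.118280 = 120.7723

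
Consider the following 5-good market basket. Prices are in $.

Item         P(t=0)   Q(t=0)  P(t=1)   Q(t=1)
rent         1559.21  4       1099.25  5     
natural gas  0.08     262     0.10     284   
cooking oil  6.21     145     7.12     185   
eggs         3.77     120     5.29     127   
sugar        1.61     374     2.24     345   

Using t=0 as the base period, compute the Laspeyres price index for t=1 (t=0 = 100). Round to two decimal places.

84.36

Laspeyres price index uses base-period quantities as weights.
ΣP(t=1)·Q(t=0) = 1099.25×4 + 0.10×262 + 7.12×145 + 5.29×120 + 2.24×374 = 4397 + 26.2 + 1032.4 + 634.8 + 837.76 = 6928.16
ΣP(t=0)·Q(t=0) = 1559.21×4 + 0.08×262 + 6.21×145 + 3.77×120 + 1.61×374 = 6236.84 + 20.96 + 900.45 + 452.4 + 602.14 = 8212.79
Index = 6928.16 / 8212.79 × 100 = 84.3582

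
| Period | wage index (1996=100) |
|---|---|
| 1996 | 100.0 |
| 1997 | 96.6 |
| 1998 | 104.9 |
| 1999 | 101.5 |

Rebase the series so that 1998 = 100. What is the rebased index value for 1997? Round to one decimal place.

92.1

Rebased(1997) = 96.6 / 104.9 × 100 = 92.0877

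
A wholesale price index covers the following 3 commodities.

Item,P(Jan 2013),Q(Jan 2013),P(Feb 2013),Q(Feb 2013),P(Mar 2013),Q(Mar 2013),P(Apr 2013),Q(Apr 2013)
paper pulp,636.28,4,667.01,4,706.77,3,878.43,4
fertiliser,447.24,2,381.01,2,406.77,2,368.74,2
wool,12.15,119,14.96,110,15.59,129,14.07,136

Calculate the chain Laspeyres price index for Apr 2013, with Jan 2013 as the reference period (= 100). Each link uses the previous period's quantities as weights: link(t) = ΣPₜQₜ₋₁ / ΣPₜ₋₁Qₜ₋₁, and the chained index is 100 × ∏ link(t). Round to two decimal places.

118.06

Link Jan 2013→Feb 2013:
ΣP(Feb 2013)Q(Jan 2013) = 667.01×4 + 381.01×2 + 14.96×119 = 2668.04 + 762.02 + 1780.24 = 5210.3
ΣP(Jan 2013)Q(Jan 2013) = 636.28×4 + 447.24×2 + 12.15×119 = 2545.12 + 894.48 + 1445.85 = 4885.45
link = 5210.3/4885.45 = 1.066493
Link Feb 2013→Mar 2013:
ΣP(Mar 2013)Q(Feb 2013) = 706.77×4 + 406.77×2 + 15.59×110 = 2827.08 + 813.54 + 1714.9 = 5355.52
ΣP(Feb 2013)Q(Feb 2013) = 667.01×4 + 381.01×2 + 14.96×110 = 2668.04 + 762.02 + 1645.6 = 5075.66
link = 5355.52/5075.66 = 1.055138
Link Mar 2013→Apr 2013:
ΣP(Apr 2013)Q(Mar 2013) = 878.43×3 + 368.74×2 + 14.07×129 = 2635.29 + 737.48 + 1815.03 = 5187.8
ΣP(Mar 2013)Q(Mar 2013) = 706.77×3 + 406.77×2 + 15.59×129 = 2120.31 + 813.54 + 2011.11 = 4944.96
link = 5187.8/4944.96 = 1.049109
Chained index = 100 × 1.066493 × 1.055138 × 1.049109 = 118.0559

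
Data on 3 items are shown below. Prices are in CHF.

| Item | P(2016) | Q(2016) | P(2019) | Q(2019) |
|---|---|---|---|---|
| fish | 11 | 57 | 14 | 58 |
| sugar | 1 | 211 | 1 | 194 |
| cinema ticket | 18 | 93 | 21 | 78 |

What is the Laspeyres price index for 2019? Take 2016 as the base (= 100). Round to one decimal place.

117.9

Laspeyres price index uses base-period quantities as weights.
ΣP(2019)·Q(2016) = 14×57 + 1×211 + 21×93 = 798 + 211 + 1953 = 2962
ΣP(2016)·Q(2016) = 11×57 + 1×211 + 18×93 = 627 + 211 + 1674 = 2512
Index = 2962 / 2512 × 100 = 117.9140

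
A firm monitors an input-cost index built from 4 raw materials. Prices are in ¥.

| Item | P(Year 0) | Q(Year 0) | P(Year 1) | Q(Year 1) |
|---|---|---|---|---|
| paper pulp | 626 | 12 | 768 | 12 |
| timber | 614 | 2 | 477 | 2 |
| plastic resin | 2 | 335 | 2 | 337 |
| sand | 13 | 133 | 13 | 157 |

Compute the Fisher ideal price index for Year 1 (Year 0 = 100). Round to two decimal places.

Laspeyres component (base-period weights):
ΣP(Year 1)Q(Year 0) = 768×12 + 477×2 + 2×335 + 13×133 = 9216 + 954 + 670 + 1729 = 12569
ΣP(Year 0)Q(Year 0) = 626×12 + 614×2 + 2×335 + 13×133 = 7512 + 1228 + 670 + 1729 = 11139
L = 12569 / 11139 × 100 = 112.8378
Paasche component (current-period weights):
ΣP(Year 1)Q(Year 1) = 768×12 + 477×2 + 2×337 + 13×157 = 9216 + 954 + 674 + 2041 = 12885
ΣP(Year 0)Q(Year 1) = 626×12 + 614×2 + 2×337 + 13×157 = 7512 + 1228 + 674 + 2041 = 11455
P = 12885 / 11455 × 100 = 112.4836
Fisher = √(L × P) = √(112.8378 × 112.4836) = 112.6606

112.66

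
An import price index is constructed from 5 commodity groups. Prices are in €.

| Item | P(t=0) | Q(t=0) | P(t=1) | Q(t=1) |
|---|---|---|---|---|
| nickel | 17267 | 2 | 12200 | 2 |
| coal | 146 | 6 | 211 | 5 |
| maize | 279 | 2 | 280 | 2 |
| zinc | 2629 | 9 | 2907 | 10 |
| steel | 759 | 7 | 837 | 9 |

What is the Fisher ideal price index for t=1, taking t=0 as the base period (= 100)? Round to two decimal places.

Laspeyres component (base-period weights):
ΣP(t=1)Q(t=0) = 12200×2 + 211×6 + 280×2 + 2907×9 + 837×7 = 24400 + 1266 + 560 + 26163 + 5859 = 58248
ΣP(t=0)Q(t=0) = 17267×2 + 146×6 + 279×2 + 2629×9 + 759×7 = 34534 + 876 + 558 + 23661 + 5313 = 64942
L = 58248 / 64942 × 100 = 89.6923
Paasche component (current-period weights):
ΣP(t=1)Q(t=1) = 12200×2 + 211×5 + 280×2 + 2907×10 + 837×9 = 24400 + 1055 + 560 + 29070 + 7533 = 62618
ΣP(t=0)Q(t=1) = 17267×2 + 146×5 + 279×2 + 2629×10 + 759×9 = 34534 + 730 + 558 + 26290 + 6831 = 68943
P = 62618 / 68943 × 100 = 90.8258
Fisher = √(L × P) = √(89.6923 × 90.8258) = 90.2573

90.26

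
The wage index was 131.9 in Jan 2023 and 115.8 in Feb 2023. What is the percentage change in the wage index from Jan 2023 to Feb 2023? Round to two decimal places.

-12.21%

Change = (115.8 − 131.9) / 131.9 × 100
       = -16.1 / 131.9 × 100 = -12.2062%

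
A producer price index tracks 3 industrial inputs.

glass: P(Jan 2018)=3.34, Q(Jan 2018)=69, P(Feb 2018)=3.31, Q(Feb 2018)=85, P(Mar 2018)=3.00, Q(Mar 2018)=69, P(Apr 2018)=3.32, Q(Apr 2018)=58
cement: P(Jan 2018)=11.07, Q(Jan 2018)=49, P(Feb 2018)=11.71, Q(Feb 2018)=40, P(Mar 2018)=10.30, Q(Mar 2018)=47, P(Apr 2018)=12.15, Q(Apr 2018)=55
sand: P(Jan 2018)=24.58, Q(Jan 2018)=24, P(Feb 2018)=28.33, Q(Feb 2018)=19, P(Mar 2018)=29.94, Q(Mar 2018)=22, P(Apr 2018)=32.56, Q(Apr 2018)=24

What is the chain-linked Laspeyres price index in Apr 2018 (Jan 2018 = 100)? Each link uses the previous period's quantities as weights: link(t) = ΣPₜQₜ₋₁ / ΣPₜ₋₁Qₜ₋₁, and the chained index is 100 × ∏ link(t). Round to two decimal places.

117.23

Link Jan 2018→Feb 2018:
ΣP(Feb 2018)Q(Jan 2018) = 3.31×69 + 11.71×49 + 28.33×24 = 228.39 + 573.79 + 679.92 = 1482.1
ΣP(Jan 2018)Q(Jan 2018) = 3.34×69 + 11.07×49 + 24.58×24 = 230.46 + 542.43 + 589.92 = 1362.81
link = 1482.1/1362.81 = 1.087532
Link Feb 2018→Mar 2018:
ΣP(Mar 2018)Q(Feb 2018) = 3.00×85 + 10.30×40 + 29.94×19 = 255 + 412 + 568.86 = 1235.86
ΣP(Feb 2018)Q(Feb 2018) = 3.31×85 + 11.71×40 + 28.33×19 = 281.35 + 468.4 + 538.27 = 1288.02
link = 1235.86/1288.02 = 0.959504
Link Mar 2018→Apr 2018:
ΣP(Apr 2018)Q(Mar 2018) = 3.32×69 + 12.15×47 + 32.56×22 = 229.08 + 571.05 + 716.32 = 1516.45
ΣP(Mar 2018)Q(Mar 2018) = 3.00×69 + 10.30×47 + 29.94×22 = 207 + 484.1 + 658.68 = 1349.78
link = 1516.45/1349.78 = 1.123479
Chained index = 100 × 1.087532 × 0.959504 × 1.123479 = 117.2341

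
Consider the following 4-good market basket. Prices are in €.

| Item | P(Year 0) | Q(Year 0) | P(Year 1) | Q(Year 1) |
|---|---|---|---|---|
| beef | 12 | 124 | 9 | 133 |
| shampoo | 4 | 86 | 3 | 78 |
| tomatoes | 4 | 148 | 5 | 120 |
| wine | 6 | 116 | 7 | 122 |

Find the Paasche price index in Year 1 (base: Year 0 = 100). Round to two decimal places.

Paasche price index uses current-period quantities as weights.
ΣP(Year 1)·Q(Year 1) = 9×133 + 3×78 + 5×120 + 7×122 = 1197 + 234 + 600 + 854 = 2885
ΣP(Year 0)·Q(Year 1) = 12×133 + 4×78 + 4×120 + 6×122 = 1596 + 312 + 480 + 732 = 3120
Index = 2885 / 3120 × 100 = 92.4679

92.47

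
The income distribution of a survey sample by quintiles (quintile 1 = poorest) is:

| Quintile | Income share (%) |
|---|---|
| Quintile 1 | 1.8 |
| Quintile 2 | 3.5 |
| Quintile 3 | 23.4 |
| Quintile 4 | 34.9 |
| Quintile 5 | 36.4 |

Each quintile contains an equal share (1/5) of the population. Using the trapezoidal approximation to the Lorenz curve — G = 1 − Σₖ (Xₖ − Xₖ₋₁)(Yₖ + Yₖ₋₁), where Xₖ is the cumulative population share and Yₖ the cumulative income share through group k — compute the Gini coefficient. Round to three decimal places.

Cumulative income shares Yₖ: 0.0180, 0.0530, 0.2870, 0.6360, 1.0000
Σ (Xₖ−Xₖ₋₁)(Yₖ+Yₖ₋₁) = (1/5)(0.0180+0.0000) + (1/5)(0.0530+0.0180) + (1/5)(0.2870+0.0530) + (1/5)(0.6360+0.2870) + (1/5)(1.0000+0.6360)
  = 0.0036 + 0.0142 + 0.0680 + 0.1846 + 0.3272 = 0.5976
G = 1 − 0.5976 = 0.4024

0.402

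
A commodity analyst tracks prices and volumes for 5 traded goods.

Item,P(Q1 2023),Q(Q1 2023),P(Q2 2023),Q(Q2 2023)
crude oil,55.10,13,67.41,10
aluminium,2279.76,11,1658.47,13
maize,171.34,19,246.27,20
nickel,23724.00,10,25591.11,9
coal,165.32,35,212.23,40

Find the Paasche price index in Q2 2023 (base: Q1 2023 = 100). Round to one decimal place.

Paasche price index uses current-period quantities as weights.
ΣP(Q2 2023)·Q(Q2 2023) = 67.41×10 + 1658.47×13 + 246.27×20 + 25591.11×9 + 212.23×40 = 674.1 + 21560.11 + 4925.4 + 230319.99 + 8489.2 = 265968.8
ΣP(Q1 2023)·Q(Q2 2023) = 55.10×10 + 2279.76×13 + 171.34×20 + 23724.00×9 + 165.32×40 = 551 + 29636.88 + 3426.8 + 213516 + 6612.8 = 253743.48
Index = 265968.8 / 253743.48 × 100 = 104.8180

104.8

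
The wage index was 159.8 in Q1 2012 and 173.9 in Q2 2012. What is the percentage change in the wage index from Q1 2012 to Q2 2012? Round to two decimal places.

8.82%

Change = (173.9 − 159.8) / 159.8 × 100
       = 14.1 / 159.8 × 100 = 8.8235%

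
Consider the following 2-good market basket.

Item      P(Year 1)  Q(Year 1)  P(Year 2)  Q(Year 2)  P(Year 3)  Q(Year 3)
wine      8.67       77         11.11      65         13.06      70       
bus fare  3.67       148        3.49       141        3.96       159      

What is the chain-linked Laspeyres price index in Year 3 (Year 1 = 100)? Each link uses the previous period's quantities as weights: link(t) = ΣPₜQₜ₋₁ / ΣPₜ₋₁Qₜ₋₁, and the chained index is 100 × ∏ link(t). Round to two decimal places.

131.33

Link Year 1→Year 2:
ΣP(Year 2)Q(Year 1) = 11.11×77 + 3.49×148 = 855.47 + 516.52 = 1371.99
ΣP(Year 1)Q(Year 1) = 8.67×77 + 3.67×148 = 667.59 + 543.16 = 1210.75
link = 1371.99/1210.75 = 1.133174
Link Year 2→Year 3:
ΣP(Year 3)Q(Year 2) = 13.06×65 + 3.96×141 = 848.9 + 558.36 = 1407.26
ΣP(Year 2)Q(Year 2) = 11.11×65 + 3.49×141 = 722.15 + 492.09 = 1214.24
link = 1407.26/1214.24 = 1.158964
Chained index = 100 × 1.133174 × 1.158964 = 131.3307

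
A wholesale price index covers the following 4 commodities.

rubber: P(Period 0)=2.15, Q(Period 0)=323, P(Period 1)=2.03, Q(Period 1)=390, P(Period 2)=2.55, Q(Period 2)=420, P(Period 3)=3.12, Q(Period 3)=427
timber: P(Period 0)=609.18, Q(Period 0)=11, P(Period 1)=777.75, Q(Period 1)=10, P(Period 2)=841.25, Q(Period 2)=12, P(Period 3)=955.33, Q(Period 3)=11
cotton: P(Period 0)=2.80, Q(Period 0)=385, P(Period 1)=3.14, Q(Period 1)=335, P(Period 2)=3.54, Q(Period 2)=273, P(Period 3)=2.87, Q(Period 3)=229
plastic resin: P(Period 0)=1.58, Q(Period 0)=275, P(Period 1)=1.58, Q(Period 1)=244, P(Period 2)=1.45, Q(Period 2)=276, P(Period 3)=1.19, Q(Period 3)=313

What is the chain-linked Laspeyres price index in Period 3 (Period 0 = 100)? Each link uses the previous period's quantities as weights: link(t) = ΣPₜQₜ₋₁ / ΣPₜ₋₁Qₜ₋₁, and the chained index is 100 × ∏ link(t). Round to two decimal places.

Link Period 0→Period 1:
ΣP(Period 1)Q(Period 0) = 2.03×323 + 777.75×11 + 3.14×385 + 1.58×275 = 655.69 + 8555.25 + 1208.9 + 434.5 = 10854.34
ΣP(Period 0)Q(Period 0) = 2.15×323 + 609.18×11 + 2.80×385 + 1.58×275 = 694.45 + 6700.98 + 1078 + 434.5 = 8907.93
link = 10854.34/8907.93 = 1.218503
Link Period 1→Period 2:
ΣP(Period 2)Q(Period 1) = 2.55×390 + 841.25×10 + 3.54×335 + 1.45×244 = 994.5 + 8412.5 + 1185.9 + 353.8 = 10946.7
ΣP(Period 1)Q(Period 1) = 2.03×390 + 777.75×10 + 3.14×335 + 1.58×244 = 791.7 + 7777.5 + 1051.9 + 385.52 = 10006.62
link = 10946.7/10006.62 = 1.093946
Link Period 2→Period 3:
ΣP(Period 3)Q(Period 2) = 3.12×420 + 955.33×12 + 2.87×273 + 1.19×276 = 1310.4 + 11463.96 + 783.51 + 328.44 = 13886.31
ΣP(Period 2)Q(Period 2) = 2.55×420 + 841.25×12 + 3.54×273 + 1.45×276 = 1071 + 10095 + 966.42 + 400.2 = 12532.62
link = 13886.31/12532.62 = 1.108013
Chained index = 100 × 1.218503 × 1.093946 × 1.108013 = 147.6956

147.70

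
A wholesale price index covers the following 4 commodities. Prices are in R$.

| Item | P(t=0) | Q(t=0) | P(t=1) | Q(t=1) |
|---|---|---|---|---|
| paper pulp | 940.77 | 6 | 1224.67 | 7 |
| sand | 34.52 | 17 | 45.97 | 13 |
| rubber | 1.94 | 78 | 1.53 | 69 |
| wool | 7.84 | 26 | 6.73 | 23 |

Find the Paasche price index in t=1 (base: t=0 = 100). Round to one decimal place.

Paasche price index uses current-period quantities as weights.
ΣP(t=1)·Q(t=1) = 1224.67×7 + 45.97×13 + 1.53×69 + 6.73×23 = 8572.69 + 597.61 + 105.57 + 154.79 = 9430.66
ΣP(t=0)·Q(t=1) = 940.77×7 + 34.52×13 + 1.94×69 + 7.84×23 = 6585.39 + 448.76 + 133.86 + 180.32 = 7348.33
Index = 9430.66 / 7348.33 × 100 = 128.3375

128.3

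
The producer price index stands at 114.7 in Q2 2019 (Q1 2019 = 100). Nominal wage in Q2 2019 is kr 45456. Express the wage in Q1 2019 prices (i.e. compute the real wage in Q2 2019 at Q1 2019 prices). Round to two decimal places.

39630.34

Real = Nominal ÷ (Index/100) = 45456 ÷ (114.7/100)
     = 45456 ÷ 1.147 = 39630.3400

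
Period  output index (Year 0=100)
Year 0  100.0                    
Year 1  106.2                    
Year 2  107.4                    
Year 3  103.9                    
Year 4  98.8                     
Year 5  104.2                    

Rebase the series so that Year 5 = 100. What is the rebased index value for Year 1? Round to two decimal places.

Rebased(Year 1) = 106.2 / 104.2 × 100 = 101.9194

101.92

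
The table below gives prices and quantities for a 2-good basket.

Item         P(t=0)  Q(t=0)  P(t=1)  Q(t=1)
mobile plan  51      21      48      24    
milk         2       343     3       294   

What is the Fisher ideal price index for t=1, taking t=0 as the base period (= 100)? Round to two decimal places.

Laspeyres component (base-period weights):
ΣP(t=1)Q(t=0) = 48×21 + 3×343 = 1008 + 1029 = 2037
ΣP(t=0)Q(t=0) = 51×21 + 2×343 = 1071 + 686 = 1757
L = 2037 / 1757 × 100 = 115.9363
Paasche component (current-period weights):
ΣP(t=1)Q(t=1) = 48×24 + 3×294 = 1152 + 882 = 2034
ΣP(t=0)Q(t=1) = 51×24 + 2×294 = 1224 + 588 = 1812
P = 2034 / 1812 × 100 = 112.2517
Fisher = √(L × P) = √(115.9363 × 112.2517) = 114.0791

114.08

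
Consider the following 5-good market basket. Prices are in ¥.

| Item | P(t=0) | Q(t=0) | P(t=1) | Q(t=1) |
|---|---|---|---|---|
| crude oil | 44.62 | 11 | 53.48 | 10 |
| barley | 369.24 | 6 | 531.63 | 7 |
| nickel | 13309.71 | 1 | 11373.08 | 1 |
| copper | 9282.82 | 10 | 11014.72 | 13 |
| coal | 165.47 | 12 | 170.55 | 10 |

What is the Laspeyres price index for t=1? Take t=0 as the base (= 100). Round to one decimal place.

Laspeyres price index uses base-period quantities as weights.
ΣP(t=1)·Q(t=0) = 53.48×11 + 531.63×6 + 11373.08×1 + 11014.72×10 + 170.55×12 = 588.28 + 3189.78 + 11373.08 + 110147.2 + 2046.6 = 127344.94
ΣP(t=0)·Q(t=0) = 44.62×11 + 369.24×6 + 13309.71×1 + 9282.82×10 + 165.47×12 = 490.82 + 2215.44 + 13309.71 + 92828.2 + 1985.64 = 110829.81
Index = 127344.94 / 110829.81 × 100 = 114.9013

114.9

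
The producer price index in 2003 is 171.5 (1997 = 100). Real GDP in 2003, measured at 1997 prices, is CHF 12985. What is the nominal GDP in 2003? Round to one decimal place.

Nominal = Real × (Index/100) = 12985 × (171.5/100)
        = 12985 × 1.715 = 22269.2750

22269.3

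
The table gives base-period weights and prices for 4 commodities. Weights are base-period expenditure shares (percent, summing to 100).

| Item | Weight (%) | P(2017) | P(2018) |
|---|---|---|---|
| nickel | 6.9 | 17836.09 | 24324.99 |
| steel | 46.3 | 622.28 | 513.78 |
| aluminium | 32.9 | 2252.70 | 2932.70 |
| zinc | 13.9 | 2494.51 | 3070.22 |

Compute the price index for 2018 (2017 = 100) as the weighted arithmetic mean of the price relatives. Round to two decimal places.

nickel: 6.9 × (24324.99/17836.09) = 6.9 × 1.363807 = 9.4103
steel: 46.3 × (513.78/622.28) = 46.3 × 0.825641 = 38.2272
aluminium: 32.9 × (2932.70/2252.70) = 32.9 × 1.301860 = 42.8312
zinc: 13.9 × (3070.22/2494.51) = 13.9 × 1.230791 = 17.1080
Index = Σ wᵢ·(p₁ᵢ/p₀ᵢ) = 9.4103 + 38.2272 + 42.8312 + 17.1080 = 107.5766

107.58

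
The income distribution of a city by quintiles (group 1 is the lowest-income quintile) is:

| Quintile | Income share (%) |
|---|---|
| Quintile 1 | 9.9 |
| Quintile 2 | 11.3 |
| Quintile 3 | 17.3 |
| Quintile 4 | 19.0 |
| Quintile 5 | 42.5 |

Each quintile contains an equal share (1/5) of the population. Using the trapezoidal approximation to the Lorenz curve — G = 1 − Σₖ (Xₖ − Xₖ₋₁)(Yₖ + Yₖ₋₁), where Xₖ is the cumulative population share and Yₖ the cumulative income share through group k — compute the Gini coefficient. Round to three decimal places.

0.292

Cumulative income shares Yₖ: 0.0990, 0.2120, 0.3850, 0.5750, 1.0000
Σ (Xₖ−Xₖ₋₁)(Yₖ+Yₖ₋₁) = (1/5)(0.0990+0.0000) + (1/5)(0.2120+0.0990) + (1/5)(0.3850+0.2120) + (1/5)(0.5750+0.3850) + (1/5)(1.0000+0.5750)
  = 0.0198 + 0.0622 + 0.1194 + 0.1920 + 0.3150 = 0.7084
G = 1 − 0.7084 = 0.2916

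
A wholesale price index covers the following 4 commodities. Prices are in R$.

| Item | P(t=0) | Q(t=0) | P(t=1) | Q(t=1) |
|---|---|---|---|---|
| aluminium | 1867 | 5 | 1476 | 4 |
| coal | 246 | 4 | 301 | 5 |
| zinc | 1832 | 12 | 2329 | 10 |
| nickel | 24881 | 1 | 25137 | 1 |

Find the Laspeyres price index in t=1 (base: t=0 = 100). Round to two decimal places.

Laspeyres price index uses base-period quantities as weights.
ΣP(t=1)·Q(t=0) = 1476×5 + 301×4 + 2329×12 + 25137×1 = 7380 + 1204 + 27948 + 25137 = 61669
ΣP(t=0)·Q(t=0) = 1867×5 + 246×4 + 1832×12 + 24881×1 = 9335 + 984 + 21984 + 24881 = 57184
Index = 61669 / 57184 × 100 = 107.8431

107.84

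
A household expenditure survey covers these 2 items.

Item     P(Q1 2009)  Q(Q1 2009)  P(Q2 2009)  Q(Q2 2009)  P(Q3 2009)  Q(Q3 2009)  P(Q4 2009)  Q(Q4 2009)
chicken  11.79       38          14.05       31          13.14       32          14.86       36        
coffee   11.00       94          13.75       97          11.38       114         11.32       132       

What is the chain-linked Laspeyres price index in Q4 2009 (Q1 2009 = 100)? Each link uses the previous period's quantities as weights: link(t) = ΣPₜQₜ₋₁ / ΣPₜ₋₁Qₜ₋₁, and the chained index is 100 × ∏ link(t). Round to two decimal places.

108.21

Link Q1 2009→Q2 2009:
ΣP(Q2 2009)Q(Q1 2009) = 14.05×38 + 13.75×94 = 533.9 + 1292.5 = 1826.4
ΣP(Q1 2009)Q(Q1 2009) = 11.79×38 + 11.00×94 = 448.02 + 1034 = 1482.02
link = 1826.4/1482.02 = 1.232372
Link Q2 2009→Q3 2009:
ΣP(Q3 2009)Q(Q2 2009) = 13.14×31 + 11.38×97 = 407.34 + 1103.86 = 1511.2
ΣP(Q2 2009)Q(Q2 2009) = 14.05×31 + 13.75×97 = 435.55 + 1333.75 = 1769.3
link = 1511.2/1769.3 = 0.854123
Link Q3 2009→Q4 2009:
ΣP(Q4 2009)Q(Q3 2009) = 14.86×32 + 11.32×114 = 475.52 + 1290.48 = 1766
ΣP(Q3 2009)Q(Q3 2009) = 13.14×32 + 11.38×114 = 420.48 + 1297.32 = 1717.8
link = 1766/1717.8 = 1.028059
Chained index = 100 × 1.232372 × 0.854123 × 1.028059 = 108.2132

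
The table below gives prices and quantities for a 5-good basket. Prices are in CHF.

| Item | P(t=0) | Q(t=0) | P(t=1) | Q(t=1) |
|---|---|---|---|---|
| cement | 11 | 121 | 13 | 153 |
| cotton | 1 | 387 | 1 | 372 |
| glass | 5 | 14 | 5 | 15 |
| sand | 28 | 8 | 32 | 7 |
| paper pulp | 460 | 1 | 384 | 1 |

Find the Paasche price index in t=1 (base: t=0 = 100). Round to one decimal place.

109.3

Paasche price index uses current-period quantities as weights.
ΣP(t=1)·Q(t=1) = 13×153 + 1×372 + 5×15 + 32×7 + 384×1 = 1989 + 372 + 75 + 224 + 384 = 3044
ΣP(t=0)·Q(t=1) = 11×153 + 1×372 + 5×15 + 28×7 + 460×1 = 1683 + 372 + 75 + 196 + 460 = 2786
Index = 3044 / 2786 × 100 = 109.2606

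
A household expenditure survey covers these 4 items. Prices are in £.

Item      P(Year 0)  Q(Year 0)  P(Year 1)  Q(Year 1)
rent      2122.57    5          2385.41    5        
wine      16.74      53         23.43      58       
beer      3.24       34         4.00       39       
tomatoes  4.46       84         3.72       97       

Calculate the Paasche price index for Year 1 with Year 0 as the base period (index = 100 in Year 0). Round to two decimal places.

113.67

Paasche price index uses current-period quantities as weights.
ΣP(Year 1)·Q(Year 1) = 2385.41×5 + 23.43×58 + 4.00×39 + 3.72×97 = 11927.05 + 1358.94 + 156 + 360.84 = 13802.83
ΣP(Year 0)·Q(Year 1) = 2122.57×5 + 16.74×58 + 3.24×39 + 4.46×97 = 10612.85 + 970.92 + 126.36 + 432.62 = 12142.75
Index = 13802.83 / 12142.75 × 100 = 113.6714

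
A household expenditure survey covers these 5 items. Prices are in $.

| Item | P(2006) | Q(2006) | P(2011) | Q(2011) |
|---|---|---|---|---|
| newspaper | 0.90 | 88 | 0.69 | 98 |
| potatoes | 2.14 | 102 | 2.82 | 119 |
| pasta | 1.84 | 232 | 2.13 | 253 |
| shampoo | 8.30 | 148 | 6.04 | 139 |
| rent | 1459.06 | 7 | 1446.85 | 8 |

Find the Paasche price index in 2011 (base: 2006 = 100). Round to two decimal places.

Paasche price index uses current-period quantities as weights.
ΣP(2011)·Q(2011) = 0.69×98 + 2.82×119 + 2.13×253 + 6.04×139 + 1446.85×8 = 67.62 + 335.58 + 538.89 + 839.56 + 11574.8 = 13356.45
ΣP(2006)·Q(2011) = 0.90×98 + 2.14×119 + 1.84×253 + 8.30×139 + 1459.06×8 = 88.2 + 254.66 + 465.52 + 1153.7 + 11672.48 = 13634.56
Index = 13356.45 / 13634.56 × 100 = 97.9603

97.96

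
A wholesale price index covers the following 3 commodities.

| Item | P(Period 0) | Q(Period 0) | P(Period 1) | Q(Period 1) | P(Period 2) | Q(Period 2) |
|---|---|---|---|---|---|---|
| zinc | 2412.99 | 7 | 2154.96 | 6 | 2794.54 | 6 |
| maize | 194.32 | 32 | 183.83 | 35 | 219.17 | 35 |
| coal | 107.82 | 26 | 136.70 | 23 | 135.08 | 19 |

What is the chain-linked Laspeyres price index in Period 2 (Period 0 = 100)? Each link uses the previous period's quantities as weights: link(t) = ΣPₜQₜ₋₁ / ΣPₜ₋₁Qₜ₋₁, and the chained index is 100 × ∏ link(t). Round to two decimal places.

115.81

Link Period 0→Period 1:
ΣP(Period 1)Q(Period 0) = 2154.96×7 + 183.83×32 + 136.70×26 = 15084.72 + 5882.56 + 3554.2 = 24521.48
ΣP(Period 0)Q(Period 0) = 2412.99×7 + 194.32×32 + 107.82×26 = 16890.93 + 6218.24 + 2803.32 = 25912.49
link = 24521.48/25912.49 = 0.946319
Link Period 1→Period 2:
ΣP(Period 2)Q(Period 1) = 2794.54×6 + 219.17×35 + 135.08×23 = 16767.24 + 7670.95 + 3106.84 = 27545.03
ΣP(Period 1)Q(Period 1) = 2154.96×6 + 183.83×35 + 136.70×23 = 12929.76 + 6434.05 + 3144.1 = 22507.91
link = 27545.03/22507.91 = 1.223793
Chained index = 100 × 0.946319 × 1.223793 = 115.8099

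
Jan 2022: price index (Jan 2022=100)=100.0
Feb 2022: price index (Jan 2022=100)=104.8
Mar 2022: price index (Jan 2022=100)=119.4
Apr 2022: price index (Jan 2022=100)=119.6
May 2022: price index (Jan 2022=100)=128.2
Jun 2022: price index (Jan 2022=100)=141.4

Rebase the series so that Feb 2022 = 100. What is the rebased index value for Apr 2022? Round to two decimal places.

Rebased(Apr 2022) = 119.6 / 104.8 × 100 = 114.1221

114.12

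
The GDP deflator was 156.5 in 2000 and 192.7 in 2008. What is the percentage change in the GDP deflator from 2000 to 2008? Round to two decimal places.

Change = (192.7 − 156.5) / 156.5 × 100
       = 36.2 / 156.5 × 100 = 23.1310%

23.13%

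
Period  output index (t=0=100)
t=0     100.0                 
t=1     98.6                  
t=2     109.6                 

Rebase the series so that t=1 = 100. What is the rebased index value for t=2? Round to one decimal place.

Rebased(t=2) = 109.6 / 98.6 × 100 = 111.1562

111.2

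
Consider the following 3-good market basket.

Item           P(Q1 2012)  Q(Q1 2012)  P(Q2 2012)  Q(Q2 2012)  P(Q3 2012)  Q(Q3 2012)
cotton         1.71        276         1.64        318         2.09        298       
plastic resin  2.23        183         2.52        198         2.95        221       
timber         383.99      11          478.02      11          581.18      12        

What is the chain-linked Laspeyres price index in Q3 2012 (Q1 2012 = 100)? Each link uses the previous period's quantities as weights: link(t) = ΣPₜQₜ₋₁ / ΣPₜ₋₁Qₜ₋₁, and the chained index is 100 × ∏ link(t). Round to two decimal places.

Link Q1 2012→Q2 2012:
ΣP(Q2 2012)Q(Q1 2012) = 1.64×276 + 2.52×183 + 478.02×11 = 452.64 + 461.16 + 5258.22 = 6172.02
ΣP(Q1 2012)Q(Q1 2012) = 1.71×276 + 2.23×183 + 383.99×11 = 471.96 + 408.09 + 4223.89 = 5103.94
link = 6172.02/5103.94 = 1.209266
Link Q2 2012→Q3 2012:
ΣP(Q3 2012)Q(Q2 2012) = 2.09×318 + 2.95×198 + 581.18×11 = 664.62 + 584.1 + 6392.98 = 7641.7
ΣP(Q2 2012)Q(Q2 2012) = 1.64×318 + 2.52×198 + 478.02×11 = 521.52 + 498.96 + 5258.22 = 6278.7
link = 7641.7/6278.7 = 1.217083
Chained index = 100 × 1.209266 × 1.217083 = 147.1777

147.18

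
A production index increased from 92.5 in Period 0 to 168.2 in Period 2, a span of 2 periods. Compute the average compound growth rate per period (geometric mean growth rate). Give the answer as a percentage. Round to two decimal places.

34.85%

Growth factor = (168.2/92.5)^(1/2) = (1.818378)^(1/2) = 1.348473
Growth rate = 1.348473 − 1 = 0.348473 = 34.8473%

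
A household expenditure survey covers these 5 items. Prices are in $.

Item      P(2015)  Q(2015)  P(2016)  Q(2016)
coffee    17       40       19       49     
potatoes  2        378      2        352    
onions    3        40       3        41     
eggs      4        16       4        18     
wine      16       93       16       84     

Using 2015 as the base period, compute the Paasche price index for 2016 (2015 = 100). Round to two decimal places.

103.19

Paasche price index uses current-period quantities as weights.
ΣP(2016)·Q(2016) = 19×49 + 2×352 + 3×41 + 4×18 + 16×84 = 931 + 704 + 123 + 72 + 1344 = 3174
ΣP(2015)·Q(2016) = 17×49 + 2×352 + 3×41 + 4×18 + 16×84 = 833 + 704 + 123 + 72 + 1344 = 3076
Index = 3174 / 3076 × 100 = 103.1860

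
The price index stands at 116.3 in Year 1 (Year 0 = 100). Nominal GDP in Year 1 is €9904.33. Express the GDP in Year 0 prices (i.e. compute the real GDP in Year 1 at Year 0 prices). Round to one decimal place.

8516.2

Real = Nominal ÷ (Index/100) = 9904.33 ÷ (116.3/100)
     = 9904.33 ÷ 1.163 = 8516.1909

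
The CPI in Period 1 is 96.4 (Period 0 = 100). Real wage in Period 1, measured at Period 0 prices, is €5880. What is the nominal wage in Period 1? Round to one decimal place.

5668.3

Nominal = Real × (Index/100) = 5880 × (96.4/100)
        = 5880 × 0.964 = 5668.3200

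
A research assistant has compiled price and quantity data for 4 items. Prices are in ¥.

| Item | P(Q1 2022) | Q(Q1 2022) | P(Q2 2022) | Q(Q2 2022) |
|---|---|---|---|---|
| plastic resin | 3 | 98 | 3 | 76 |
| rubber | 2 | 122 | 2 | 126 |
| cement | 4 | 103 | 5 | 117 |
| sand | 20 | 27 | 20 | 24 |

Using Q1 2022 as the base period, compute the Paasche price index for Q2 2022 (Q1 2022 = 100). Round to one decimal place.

108.2

Paasche price index uses current-period quantities as weights.
ΣP(Q2 2022)·Q(Q2 2022) = 3×76 + 2×126 + 5×117 + 20×24 = 228 + 252 + 585 + 480 = 1545
ΣP(Q1 2022)·Q(Q2 2022) = 3×76 + 2×126 + 4×117 + 20×24 = 228 + 252 + 468 + 480 = 1428
Index = 1545 / 1428 × 100 = 108.1933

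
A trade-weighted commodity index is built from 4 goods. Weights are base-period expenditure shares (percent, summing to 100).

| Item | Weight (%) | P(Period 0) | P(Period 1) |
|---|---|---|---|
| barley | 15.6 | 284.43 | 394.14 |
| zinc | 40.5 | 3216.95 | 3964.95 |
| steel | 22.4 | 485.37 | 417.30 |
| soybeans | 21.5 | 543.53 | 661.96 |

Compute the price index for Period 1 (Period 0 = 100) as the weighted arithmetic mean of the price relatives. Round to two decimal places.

barley: 15.6 × (394.14/284.43) = 15.6 × 1.385719 = 21.6172
zinc: 40.5 × (3964.95/3216.95) = 40.5 × 1.232518 = 49.9170
steel: 22.4 × (417.30/485.37) = 22.4 × 0.859756 = 19.2585
soybeans: 21.5 × (661.96/543.53) = 21.5 × 1.217890 = 26.1846
Index = Σ wᵢ·(p₁ᵢ/p₀ᵢ) = 21.6172 + 49.9170 + 19.2585 + 26.1846 = 116.9774

116.98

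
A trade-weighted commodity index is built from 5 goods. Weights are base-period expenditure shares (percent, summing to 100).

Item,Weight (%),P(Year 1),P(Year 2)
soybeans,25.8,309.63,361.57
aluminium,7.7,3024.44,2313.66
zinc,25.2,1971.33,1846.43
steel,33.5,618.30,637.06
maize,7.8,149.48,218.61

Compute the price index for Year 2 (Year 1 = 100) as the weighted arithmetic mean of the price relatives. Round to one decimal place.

soybeans: 25.8 × (361.57/309.63) = 25.8 × 1.167749 = 30.1279
aluminium: 7.7 × (2313.66/3024.44) = 7.7 × 0.764988 = 5.8904
zinc: 25.2 × (1846.43/1971.33) = 25.2 × 0.936642 = 23.6034
steel: 33.5 × (637.06/618.30) = 33.5 × 1.030341 = 34.5164
maize: 7.8 × (218.61/149.48) = 7.8 × 1.462470 = 11.4073
Index = Σ wᵢ·(p₁ᵢ/p₀ᵢ) = 30.1279 + 5.8904 + 23.6034 + 34.5164 + 11.4073 = 105.5454

105.5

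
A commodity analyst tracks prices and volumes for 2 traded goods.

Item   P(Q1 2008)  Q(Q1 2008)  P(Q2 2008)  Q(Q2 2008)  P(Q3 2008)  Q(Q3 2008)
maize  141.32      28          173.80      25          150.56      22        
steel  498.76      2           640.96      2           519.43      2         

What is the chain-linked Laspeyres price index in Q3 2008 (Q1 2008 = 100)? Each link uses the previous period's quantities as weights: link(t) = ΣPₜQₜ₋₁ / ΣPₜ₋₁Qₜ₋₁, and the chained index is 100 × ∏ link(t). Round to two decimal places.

105.92

Link Q1 2008→Q2 2008:
ΣP(Q2 2008)Q(Q1 2008) = 173.80×28 + 640.96×2 = 4866.4 + 1281.92 = 6148.32
ΣP(Q1 2008)Q(Q1 2008) = 141.32×28 + 498.76×2 = 3956.96 + 997.52 = 4954.48
link = 6148.32/4954.48 = 1.240962
Link Q2 2008→Q3 2008:
ΣP(Q3 2008)Q(Q2 2008) = 150.56×25 + 519.43×2 = 3764 + 1038.86 = 4802.86
ΣP(Q2 2008)Q(Q2 2008) = 173.80×25 + 640.96×2 = 4345 + 1281.92 = 5626.92
link = 4802.86/5626.92 = 0.853550
Chained index = 100 × 1.240962 × 0.853550 = 105.9223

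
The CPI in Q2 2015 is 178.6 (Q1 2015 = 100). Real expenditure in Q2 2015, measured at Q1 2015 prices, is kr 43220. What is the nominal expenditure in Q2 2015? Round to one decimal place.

77190.9

Nominal = Real × (Index/100) = 43220 × (178.6/100)
        = 43220 × 1.786 = 77190.9200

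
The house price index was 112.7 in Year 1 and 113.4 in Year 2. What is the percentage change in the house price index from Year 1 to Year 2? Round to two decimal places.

0.62%

Change = (113.4 − 112.7) / 112.7 × 100
       = 0.7 / 112.7 × 100 = 0.6211%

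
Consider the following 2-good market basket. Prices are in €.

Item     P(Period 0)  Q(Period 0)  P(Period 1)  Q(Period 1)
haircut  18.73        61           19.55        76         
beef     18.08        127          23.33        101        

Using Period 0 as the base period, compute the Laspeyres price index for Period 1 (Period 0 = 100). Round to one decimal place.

120.8

Laspeyres price index uses base-period quantities as weights.
ΣP(Period 1)·Q(Period 0) = 19.55×61 + 23.33×127 = 1192.55 + 2962.91 = 4155.46
ΣP(Period 0)·Q(Period 0) = 18.73×61 + 18.08×127 = 1142.53 + 2296.16 = 3438.69
Index = 4155.46 / 3438.69 × 100 = 120.8443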